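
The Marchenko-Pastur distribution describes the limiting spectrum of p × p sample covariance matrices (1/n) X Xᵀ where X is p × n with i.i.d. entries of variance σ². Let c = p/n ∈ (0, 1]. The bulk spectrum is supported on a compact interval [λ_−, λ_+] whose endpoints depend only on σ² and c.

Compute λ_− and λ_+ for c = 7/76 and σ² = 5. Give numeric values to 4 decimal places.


c = 7/76 = 0.092105; √c = 0.303488.
λ_− = σ² (1 − √c)² = 5 · (1 − 0.303488)² = 5 · (0.696512)² = 2.425641.
λ_+ = σ² (1 + √c)² = 5 · (1 + 0.303488)² = 5 · (1.303488)² = 8.495411.

Rounded to 4 decimal places: λ_− ≈ 2.4256, λ_+ ≈ 8.4954.


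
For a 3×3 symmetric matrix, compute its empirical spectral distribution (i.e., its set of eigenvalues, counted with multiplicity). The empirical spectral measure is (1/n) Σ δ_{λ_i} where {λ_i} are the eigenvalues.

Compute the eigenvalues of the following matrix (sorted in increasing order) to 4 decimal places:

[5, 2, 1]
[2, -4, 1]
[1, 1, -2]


Since M is real symmetric, all three eigenvalues are real; they are the roots of det(λI − M) = λ³ − (tr M) λ² + s λ − det M, where s is the sum of the principal 2×2 minors.
tr M = 5 + (-4) + (-2) = -1.
s = (5·(-4) − 2²) + (5·(-2) − 1²) + ((-4)·(-2) − 1²) = -24 + (-11) + 7 = -28.
det M (expand along row 1) = 5·7 − 2·(-5) + 1·6 = 51.
Characteristic polynomial: λ³ + λ² − 28λ − 51 = 0.
Substitute λ = y + (tr M)/3 = y − 0.333333 to remove the quadratic term: y³ + p·y + q = 0 with p = s − (tr M)²/3 = -28.333333 and q = −2(tr M)³/27 + (tr M)·s/3 − det M = -41.592593.
Three real roots ⇒ use the trigonometric (Viète) form: r = 2√(−p/3) = 6.146363, φ = arccos(3q/(p·r)) = arccos(0.716509) = 0.772012 rad.
y_k = r·cos(φ/3 − 2πk/3) for k = 0, 1, 2 gives y = 5.943970, -1.617271, -4.326699.
λ_k = y_k − 0.333333 gives λ = 5.6106, -1.9506, -4.6600 (check: the sum is -1.0000 = tr M).

Eigenvalues sorted in increasing order: [-4.6600, -1.9506, 5.6106].


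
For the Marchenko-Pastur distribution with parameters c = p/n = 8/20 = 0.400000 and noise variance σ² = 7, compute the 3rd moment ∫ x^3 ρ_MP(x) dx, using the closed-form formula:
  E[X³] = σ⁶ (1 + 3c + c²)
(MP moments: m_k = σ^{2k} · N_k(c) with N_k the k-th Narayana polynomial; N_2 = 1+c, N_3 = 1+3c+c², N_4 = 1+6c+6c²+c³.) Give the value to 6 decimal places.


E[X³] = σ⁶ (1 + 3c + c²) (third MP moment). With σ² = 7 (so σ⁶ = 343) and c = 8/20 = 0.400000: E[X³] = 343 · (1 + 3·0.400000 + (0.400000)²) = 343 · 2.360000.

So E[X^3] = 809.480000.


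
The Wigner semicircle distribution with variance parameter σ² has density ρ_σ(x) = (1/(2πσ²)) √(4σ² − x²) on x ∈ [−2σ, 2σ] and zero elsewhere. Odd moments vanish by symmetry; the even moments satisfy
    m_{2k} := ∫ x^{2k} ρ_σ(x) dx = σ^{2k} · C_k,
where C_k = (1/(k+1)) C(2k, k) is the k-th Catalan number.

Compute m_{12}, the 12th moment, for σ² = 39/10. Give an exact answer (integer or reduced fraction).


By the scaled semicircle moment identity, m_{2k} = σ^{2k} · C_k with k = 6.
C_6 = (1/(k+1)) · C(2k, k) = (1/7) · C(12, 6) = (1/7) · 924 = 132.
σ^{2k} = (σ²)^k = (39/10)^6 = 3518743761/1000000.

Therefore m_{12} = σ^{12} · C_6 = (3518743761/1000000) · 132 = 116118544113/250000.


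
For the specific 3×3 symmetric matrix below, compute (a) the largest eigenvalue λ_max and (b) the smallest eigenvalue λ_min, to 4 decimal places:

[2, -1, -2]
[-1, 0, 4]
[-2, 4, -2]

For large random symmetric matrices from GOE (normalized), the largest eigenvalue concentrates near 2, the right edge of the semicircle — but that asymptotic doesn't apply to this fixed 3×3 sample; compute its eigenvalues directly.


Since M is real symmetric, all three eigenvalues are real; they are the roots of det(λI − M) = λ³ − (tr M) λ² + s λ − det M, where s is the sum of the principal 2×2 minors.
tr M = 2 + 0 + (-2) = 0.
s = (2·0 − (-1)²) + (2·(-2) − (-2)²) + (0·(-2) − 4²) = -1 + (-8) + (-16) = -25.
det M (expand along row 1) = 2·(-16) − (-1)·10 + (-2)·(-4) = -14.
Characteristic polynomial: λ³ − 25λ + 14 = 0.
Substitute λ = y + (tr M)/3 = y + 0.000000 to remove the quadratic term: y³ + p·y + q = 0 with p = s − (tr M)²/3 = -25.000000 and q = −2(tr M)³/27 + (tr M)·s/3 − det M = 14.000000.
Three real roots ⇒ use the trigonometric (Viète) form: r = 2√(−p/3) = 5.773503, φ = arccos(3q/(p·r)) = arccos(-0.290985) = 1.866052 rad.
y_k = r·cos(φ/3 − 2πk/3) for k = 0, 1, 2 gives y = 4.692152, 0.567303, -5.259456.
λ_k = y_k + 0.000000 gives λ = 4.6922, 0.5673, -5.2595 (check: the sum is 0.0000 = tr M).

Hence λ_max = 4.6922 and λ_min = -5.2595.


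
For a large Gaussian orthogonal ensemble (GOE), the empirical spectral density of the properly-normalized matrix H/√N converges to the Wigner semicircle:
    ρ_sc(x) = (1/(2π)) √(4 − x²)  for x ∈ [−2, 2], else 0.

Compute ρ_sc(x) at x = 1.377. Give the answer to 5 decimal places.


ρ_sc(x) = (1/(2π)) √(4 − x²). With x = 1.377:
  4 − x² = 4 − (1.377)² = 4 − 1.896129 = 2.103871.
  √(4 − x²) = 1.450473.
  1/(2π) = 0.159155.
  ρ_sc(1.377) = 0.159155 · 1.450473 = 0.230850.

Rounded to 5 decimal places: ρ_sc(1.377) ≈ 0.23085.


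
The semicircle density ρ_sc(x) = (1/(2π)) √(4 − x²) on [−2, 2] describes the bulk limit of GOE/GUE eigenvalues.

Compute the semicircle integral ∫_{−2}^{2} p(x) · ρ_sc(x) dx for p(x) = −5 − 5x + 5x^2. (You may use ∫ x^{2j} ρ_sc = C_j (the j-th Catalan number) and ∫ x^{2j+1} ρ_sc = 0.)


Write p(x) = Σ a_i x^i, split into monomials and integrate each against ρ_sc separately.
Using ∫ x^{2j} ρ_sc = C_j = (1/(j+1)) C(2j, j) (Catalan numbers) and ∫ x^{2j+1} ρ_sc = 0 (odd monomials vanish by symmetry):
  i = 0 (even): a_0 · C_{0} = -5 · 1 = -5
  i = 1 (odd): ∫ x^1 ρ_sc = 0 (vanishes)
  i = 2 (even): a_2 · C_{1} = 5 · 1 = 5

Summing the contributions: ∫_{−2}^{2} p(x) ρ_sc(x) dx = (-5) + 5 = 0.


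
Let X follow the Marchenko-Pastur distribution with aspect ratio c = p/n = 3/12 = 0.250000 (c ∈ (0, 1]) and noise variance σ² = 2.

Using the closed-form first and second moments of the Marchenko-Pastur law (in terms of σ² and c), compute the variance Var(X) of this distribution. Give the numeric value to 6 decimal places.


Recall the MP moments m_1 = E[X] = σ² and m_2 = E[X²] = σ⁴ (1 + c).
m_1 = E[X] = σ² = 2, so m_1² = 4.
m_2 = E[X²] = σ⁴ (1 + c) = 4 · (1 + 0.250000) = 4 · 1.250000 = 5.000000.
(Note m_2 − m_1² simplifies to c · σ⁴ = 0.250000 · 4.)

Var(X) = m_2 − m_1² = 5.000000 − 4 = 1.000000.


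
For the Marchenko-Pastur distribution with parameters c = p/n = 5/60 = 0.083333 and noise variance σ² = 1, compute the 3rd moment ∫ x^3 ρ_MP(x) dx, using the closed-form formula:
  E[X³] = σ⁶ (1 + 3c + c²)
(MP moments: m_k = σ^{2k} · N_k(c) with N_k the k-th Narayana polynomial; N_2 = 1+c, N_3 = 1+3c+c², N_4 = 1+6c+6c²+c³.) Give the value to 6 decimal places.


E[X³] = σ⁶ (1 + 3c + c²) (third MP moment). With σ² = 1 (so σ⁶ = 1) and c = 5/60 = 0.083333: E[X³] = 1 · (1 + 3·0.083333 + (0.083333)²) = 1 · 1.256944.

So E[X^3] = 1.256944.


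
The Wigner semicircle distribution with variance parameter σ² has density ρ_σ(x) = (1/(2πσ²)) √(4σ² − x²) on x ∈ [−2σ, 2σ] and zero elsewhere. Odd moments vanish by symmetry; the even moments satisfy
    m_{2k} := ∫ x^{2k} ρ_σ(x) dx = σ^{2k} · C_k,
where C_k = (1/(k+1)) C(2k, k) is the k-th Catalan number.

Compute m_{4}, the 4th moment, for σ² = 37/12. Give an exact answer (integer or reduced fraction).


By the scaled semicircle moment identity, m_{2k} = σ^{2k} · C_k with k = 2.
C_2 = (1/(k+1)) · C(2k, k) = (1/3) · C(4, 2) = (1/3) · 6 = 2.
σ^{2k} = (σ²)^k = (37/12)^2 = 1369/144.

Therefore m_{4} = σ^{4} · C_2 = (1369/144) · 2 = 1369/72.


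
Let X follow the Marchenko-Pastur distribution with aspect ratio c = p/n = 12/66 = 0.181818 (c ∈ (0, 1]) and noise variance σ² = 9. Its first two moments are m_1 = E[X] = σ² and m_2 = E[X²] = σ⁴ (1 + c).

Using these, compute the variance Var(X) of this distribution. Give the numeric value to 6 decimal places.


m_1 = E[X] = σ² = 9, so m_1² = 81.
m_2 = E[X²] = σ⁴ (1 + c) = 81 · (1 + 0.181818) = 81 · 1.181818 = 95.727273.
(Note m_2 − m_1² simplifies to c · σ⁴ = 0.181818 · 81.)

Var(X) = m_2 − m_1² = 95.727273 − 81 = 14.727273.


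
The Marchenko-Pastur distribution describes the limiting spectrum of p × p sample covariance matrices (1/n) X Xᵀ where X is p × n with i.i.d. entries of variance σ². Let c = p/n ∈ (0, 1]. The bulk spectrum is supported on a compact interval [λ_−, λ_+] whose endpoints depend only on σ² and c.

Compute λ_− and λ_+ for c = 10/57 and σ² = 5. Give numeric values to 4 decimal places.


c = 10/57 = 0.175439; √c = 0.418854.
λ_− = σ² (1 − √c)² = 5 · (1 − 0.418854)² = 5 · (0.581146)² = 1.688654.
λ_+ = σ² (1 + √c)² = 5 · (1 + 0.418854)² = 5 · (1.418854)² = 10.065732.

Rounded to 4 decimal places: λ_− ≈ 1.6887, λ_+ ≈ 10.0657.


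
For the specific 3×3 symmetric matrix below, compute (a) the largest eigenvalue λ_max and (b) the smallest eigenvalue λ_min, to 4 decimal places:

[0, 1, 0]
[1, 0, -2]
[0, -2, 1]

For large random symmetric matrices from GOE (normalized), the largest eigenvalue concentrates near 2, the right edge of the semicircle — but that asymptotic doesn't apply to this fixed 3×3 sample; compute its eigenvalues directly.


Since M is real symmetric, all three eigenvalues are real; they are the roots of det(λI − M) = λ³ − (tr M) λ² + s λ − det M, where s is the sum of the principal 2×2 minors.
tr M = 0 + 0 + 1 = 1.
s = (0·0 − 1²) + (0·1 − 0²) + (0·1 − (-2)²) = -1 + 0 + (-4) = -5.
det M (expand along row 1) = 0·(-4) − 1·1 + 0·(-2) = -1.
Characteristic polynomial: λ³ − λ² − 5λ + 1 = 0.
Substitute λ = y + (tr M)/3 = y + 0.333333 to remove the quadratic term: y³ + p·y + q = 0 with p = s − (tr M)²/3 = -5.333333 and q = −2(tr M)³/27 + (tr M)·s/3 − det M = -0.740741.
Three real roots ⇒ use the trigonometric (Viète) form: r = 2√(−p/3) = 2.666667, φ = arccos(3q/(p·r)) = arccos(0.156250) = 1.413903 rad.
y_k = r·cos(φ/3 − 2πk/3) for k = 0, 1, 2 gives y = 2.375942, -0.139397, -2.236545.
λ_k = y_k + 0.333333 gives λ = 2.7093, 0.1939, -1.9032 (check: the sum is 1.0000 = tr M).

Hence λ_max = 2.7093 and λ_min = -1.9032.


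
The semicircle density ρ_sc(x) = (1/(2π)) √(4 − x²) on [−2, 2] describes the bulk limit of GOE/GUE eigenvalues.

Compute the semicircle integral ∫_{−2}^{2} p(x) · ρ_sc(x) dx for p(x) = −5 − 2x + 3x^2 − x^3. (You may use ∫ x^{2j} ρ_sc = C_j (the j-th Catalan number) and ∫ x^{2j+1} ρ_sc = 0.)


Write p(x) = Σ a_i x^i, split into monomials and integrate each against ρ_sc separately.
Using ∫ x^{2j} ρ_sc = C_j = (1/(j+1)) C(2j, j) (Catalan numbers) and ∫ x^{2j+1} ρ_sc = 0 (odd monomials vanish by symmetry):
  i = 0 (even): a_0 · C_{0} = -5 · 1 = -5
  i = 1 (odd): ∫ x^1 ρ_sc = 0 (vanishes)
  i = 2 (even): a_2 · C_{1} = 3 · 1 = 3
  i = 3 (odd): ∫ x^3 ρ_sc = 0 (vanishes)

Summing the contributions: ∫_{−2}^{2} p(x) ρ_sc(x) dx = (-5) + 3 = -2.


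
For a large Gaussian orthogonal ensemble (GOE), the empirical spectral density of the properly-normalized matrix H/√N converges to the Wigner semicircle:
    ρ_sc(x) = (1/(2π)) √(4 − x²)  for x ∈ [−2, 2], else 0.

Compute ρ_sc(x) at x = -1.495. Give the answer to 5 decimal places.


ρ_sc(x) = (1/(2π)) √(4 − x²). With x = -1.495:
  4 − x² = 4 − (-1.495)² = 4 − 2.235025 = 1.764975.
  √(4 − x²) = 1.328524.
  1/(2π) = 0.159155.
  ρ_sc(-1.495) = 0.159155 · 1.328524 = 0.211441.

Rounded to 5 decimal places: ρ_sc(-1.495) ≈ 0.21144.


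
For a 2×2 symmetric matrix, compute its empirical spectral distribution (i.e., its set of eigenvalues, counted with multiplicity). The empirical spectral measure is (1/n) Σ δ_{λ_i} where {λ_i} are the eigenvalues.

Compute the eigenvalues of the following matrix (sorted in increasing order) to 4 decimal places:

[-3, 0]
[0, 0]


Since M is real symmetric, both eigenvalues are real; they are the roots of det(λI − M) = λ² − (tr M) λ + det M.
tr M = -3 + 0 = -3.
det M = (-3)·0 − 0² = 0 − 0 = 0.
Characteristic polynomial: λ² + 3λ = 0.
Discriminant Δ = (tr M)² − 4·det M = 9 − 0 = 9; √Δ = 3.000000.
λ = (tr M ± √Δ)/2 = (-3 ± 3.000000)/2, giving (tr M − √Δ)/2 = -3.0000 and (tr M + √Δ)/2 = 0.0000.

Eigenvalues sorted in increasing order: [-3.0000, 0.0000].


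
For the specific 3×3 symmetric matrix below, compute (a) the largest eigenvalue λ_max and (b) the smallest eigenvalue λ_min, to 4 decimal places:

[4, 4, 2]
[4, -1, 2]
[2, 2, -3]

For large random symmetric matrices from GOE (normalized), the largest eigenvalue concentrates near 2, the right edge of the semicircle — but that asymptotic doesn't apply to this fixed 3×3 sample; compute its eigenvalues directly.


Since M is real symmetric, all three eigenvalues are real; they are the roots of det(λI − M) = λ³ − (tr M) λ² + s λ − det M, where s is the sum of the principal 2×2 minors.
tr M = 4 + (-1) + (-3) = 0.
s = (4·(-1) − 4²) + (4·(-3) − 2²) + ((-1)·(-3) − 2²) = -20 + (-16) + (-1) = -37.
det M (expand along row 1) = 4·(-1) − 4·(-16) + 2·10 = 80.
Characteristic polynomial: λ³ − 37λ − 80 = 0.
Substitute λ = y + (tr M)/3 = y + 0.000000 to remove the quadratic term: y³ + p·y + q = 0 with p = s − (tr M)²/3 = -37.000000 and q = −2(tr M)³/27 + (tr M)·s/3 − det M = -80.000000.
Three real roots ⇒ use the trigonometric (Viète) form: r = 2√(−p/3) = 7.023769, φ = arccos(3q/(p·r)) = arccos(0.923505) = 0.393676 rad.
y_k = r·cos(φ/3 − 2πk/3) for k = 0, 1, 2 gives y = 6.963381, -2.685766, -4.277615.
λ_k = y_k + 0.000000 gives λ = 6.9634, -2.6858, -4.2776 (check: the sum is 0.0000 = tr M).

Hence λ_max = 6.9634 and λ_min = -4.2776.


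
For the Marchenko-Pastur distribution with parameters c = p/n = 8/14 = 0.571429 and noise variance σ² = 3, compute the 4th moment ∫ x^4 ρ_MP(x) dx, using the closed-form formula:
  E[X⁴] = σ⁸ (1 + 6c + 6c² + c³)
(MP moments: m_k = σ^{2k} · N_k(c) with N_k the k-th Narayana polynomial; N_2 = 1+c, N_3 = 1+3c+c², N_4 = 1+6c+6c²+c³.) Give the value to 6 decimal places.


E[X⁴] = σ⁸ (1 + 6c + 6c² + c³) (fourth MP moment). With σ² = 3 (so σ⁸ = 81) and c = 8/14 = 0.571429: E[X⁴] = 81 · (1 + 6·0.571429 + 6·(0.571429)² + (0.571429)³) = 81 · 6.574344.

So E[X^4] = 532.521866.


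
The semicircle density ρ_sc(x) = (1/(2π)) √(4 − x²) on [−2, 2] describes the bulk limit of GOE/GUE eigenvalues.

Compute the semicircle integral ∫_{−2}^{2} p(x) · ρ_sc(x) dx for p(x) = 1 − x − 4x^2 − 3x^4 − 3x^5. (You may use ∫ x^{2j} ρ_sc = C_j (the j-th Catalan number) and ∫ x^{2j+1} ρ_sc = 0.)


Write p(x) = Σ a_i x^i, split into monomials and integrate each against ρ_sc separately.
Using ∫ x^{2j} ρ_sc = C_j = (1/(j+1)) C(2j, j) (Catalan numbers) and ∫ x^{2j+1} ρ_sc = 0 (odd monomials vanish by symmetry):
  i = 0 (even): a_0 · C_{0} = 1 · 1 = 1
  i = 1 (odd): ∫ x^1 ρ_sc = 0 (vanishes)
  i = 2 (even): a_2 · C_{1} = -4 · 1 = -4
  i = 4 (even): a_4 · C_{2} = -3 · 2 = -6
  i = 5 (odd): ∫ x^5 ρ_sc = 0 (vanishes)

Summing the contributions: ∫_{−2}^{2} p(x) ρ_sc(x) dx = 1 + (-4) + (-6) = -9.


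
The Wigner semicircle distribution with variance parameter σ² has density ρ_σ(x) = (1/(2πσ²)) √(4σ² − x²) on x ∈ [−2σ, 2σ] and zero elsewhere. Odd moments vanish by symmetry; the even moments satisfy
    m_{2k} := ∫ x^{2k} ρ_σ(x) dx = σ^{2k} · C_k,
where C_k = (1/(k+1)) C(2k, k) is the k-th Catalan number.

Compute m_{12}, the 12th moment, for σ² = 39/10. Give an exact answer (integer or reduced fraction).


By the scaled semicircle moment identity, m_{2k} = σ^{2k} · C_k with k = 6.
C_6 = (1/(k+1)) · C(2k, k) = (1/7) · C(12, 6) = (1/7) · 924 = 132.
σ^{2k} = (σ²)^k = (39/10)^6 = 3518743761/1000000.

Therefore m_{12} = σ^{12} · C_6 = (3518743761/1000000) · 132 = 116118544113/250000.


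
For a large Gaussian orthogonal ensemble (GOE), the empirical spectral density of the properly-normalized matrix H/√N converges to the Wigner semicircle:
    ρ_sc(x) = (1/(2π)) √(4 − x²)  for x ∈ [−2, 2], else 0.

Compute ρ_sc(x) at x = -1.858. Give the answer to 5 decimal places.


ρ_sc(x) = (1/(2π)) √(4 − x²). With x = -1.858:
  4 − x² = 4 − (-1.858)² = 4 − 3.452164 = 0.547836.
  √(4 − x²) = 0.740159.
  1/(2π) = 0.159155.
  ρ_sc(-1.858) = 0.159155 · 0.740159 = 0.117800.

Rounded to 5 decimal places: ρ_sc(-1.858) ≈ 0.11780.


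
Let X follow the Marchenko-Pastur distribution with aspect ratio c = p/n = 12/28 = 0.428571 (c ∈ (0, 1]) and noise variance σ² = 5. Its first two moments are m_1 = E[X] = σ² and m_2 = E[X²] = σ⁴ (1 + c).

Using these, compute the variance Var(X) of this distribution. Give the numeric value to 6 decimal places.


m_1 = E[X] = σ² = 5, so m_1² = 25.
m_2 = E[X²] = σ⁴ (1 + c) = 25 · (1 + 0.428571) = 25 · 1.428571 = 35.714286.
(Note m_2 − m_1² simplifies to c · σ⁴ = 0.428571 · 25.)

Var(X) = m_2 − m_1² = 35.714286 − 25 = 10.714286.


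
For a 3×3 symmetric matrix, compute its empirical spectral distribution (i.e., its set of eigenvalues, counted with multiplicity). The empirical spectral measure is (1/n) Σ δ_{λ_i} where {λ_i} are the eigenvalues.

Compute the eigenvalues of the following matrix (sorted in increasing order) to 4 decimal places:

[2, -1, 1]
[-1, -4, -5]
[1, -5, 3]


Since M is real symmetric, all three eigenvalues are real; they are the roots of det(λI − M) = λ³ − (tr M) λ² + s λ − det M, where s is the sum of the principal 2×2 minors.
tr M = 2 + (-4) + 3 = 1.
s = (2·(-4) − (-1)²) + (2·3 − 1²) + ((-4)·3 − (-5)²) = -9 + 5 + (-37) = -41.
det M (expand along row 1) = 2·(-37) − (-1)·2 + 1·9 = -63.
Characteristic polynomial: λ³ − λ² − 41λ + 63 = 0.
Substitute λ = y + (tr M)/3 = y + 0.333333 to remove the quadratic term: y³ + p·y + q = 0 with p = s − (tr M)²/3 = -41.333333 and q = −2(tr M)³/27 + (tr M)·s/3 − det M = 49.259259.
Three real roots ⇒ use the trigonometric (Viète) form: r = 2√(−p/3) = 7.423686, φ = arccos(3q/(p·r)) = arccos(-0.481603) = 2.073279 rad.
y_k = r·cos(φ/3 − 2πk/3) for k = 0, 1, 2 gives y = 5.720320, 1.237619, -6.957939.
λ_k = y_k + 0.333333 gives λ = 6.0537, 1.5710, -6.6246 (check: the sum is 1.0000 = tr M).

Eigenvalues sorted in increasing order: [-6.6246, 1.5710, 6.0537].


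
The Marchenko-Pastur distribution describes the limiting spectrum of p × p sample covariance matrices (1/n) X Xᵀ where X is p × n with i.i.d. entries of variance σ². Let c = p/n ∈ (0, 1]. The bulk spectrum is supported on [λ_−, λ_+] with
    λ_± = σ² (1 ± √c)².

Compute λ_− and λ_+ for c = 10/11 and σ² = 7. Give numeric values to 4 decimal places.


c = 10/11 = 0.909091; √c = 0.953463.
λ_− = σ² (1 − √c)² = 7 · (1 − 0.953463)² = 7 · (0.046537)² = 0.015160.
λ_+ = σ² (1 + √c)² = 7 · (1 + 0.953463)² = 7 · (1.953463)² = 26.712113.

Rounded to 4 decimal places: λ_− ≈ 0.0152, λ_+ ≈ 26.7121.


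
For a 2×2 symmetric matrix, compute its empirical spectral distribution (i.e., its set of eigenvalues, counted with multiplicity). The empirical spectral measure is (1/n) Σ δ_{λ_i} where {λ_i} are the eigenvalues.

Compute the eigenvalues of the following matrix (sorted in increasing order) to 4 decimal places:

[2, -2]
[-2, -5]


Since M is real symmetric, both eigenvalues are real; they are the roots of det(λI − M) = λ² − (tr M) λ + det M.
tr M = 2 + (-5) = -3.
det M = 2·(-5) − (-2)² = -10 − 4 = -14.
Characteristic polynomial: λ² + 3λ − 14 = 0.
Discriminant Δ = (tr M)² − 4·det M = 9 − (-56) = 65; √Δ = 8.062258.
λ = (tr M ± √Δ)/2 = (-3 ± 8.062258)/2, giving (tr M − √Δ)/2 = -5.5311 and (tr M + √Δ)/2 = 2.5311.

Eigenvalues sorted in increasing order: [-5.5311, 2.5311].


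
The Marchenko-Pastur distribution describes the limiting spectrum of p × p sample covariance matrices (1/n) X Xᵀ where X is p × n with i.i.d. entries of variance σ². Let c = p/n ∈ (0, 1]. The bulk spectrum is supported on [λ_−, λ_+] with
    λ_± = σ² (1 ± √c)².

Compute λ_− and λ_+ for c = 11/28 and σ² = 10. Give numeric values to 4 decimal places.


c = 11/28 = 0.392857; √c = 0.626783.
λ_− = σ² (1 − √c)² = 10 · (1 − 0.626783)² = 10 · (0.373217)² = 1.392908.
λ_+ = σ² (1 + √c)² = 10 · (1 + 0.626783)² = 10 · (1.626783)² = 26.464235.

Rounded to 4 decimal places: λ_− ≈ 1.3929, λ_+ ≈ 26.4642.


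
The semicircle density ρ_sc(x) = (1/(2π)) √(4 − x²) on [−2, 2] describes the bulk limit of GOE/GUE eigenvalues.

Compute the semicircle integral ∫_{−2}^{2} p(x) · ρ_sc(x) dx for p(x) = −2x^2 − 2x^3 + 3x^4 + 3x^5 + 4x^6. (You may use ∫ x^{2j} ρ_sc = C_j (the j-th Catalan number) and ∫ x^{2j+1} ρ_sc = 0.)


Write p(x) = Σ a_i x^i, split into monomials and integrate each against ρ_sc separately.
Using ∫ x^{2j} ρ_sc = C_j = (1/(j+1)) C(2j, j) (Catalan numbers) and ∫ x^{2j+1} ρ_sc = 0 (odd monomials vanish by symmetry):
  i = 2 (even): a_2 · C_{1} = -2 · 1 = -2
  i = 3 (odd): ∫ x^3 ρ_sc = 0 (vanishes)
  i = 4 (even): a_4 · C_{2} = 3 · 2 = 6
  i = 5 (odd): ∫ x^5 ρ_sc = 0 (vanishes)
  i = 6 (even): a_6 · C_{3} = 4 · 5 = 20

Summing the contributions: ∫_{−2}^{2} p(x) ρ_sc(x) dx = (-2) + 6 + 20 = 24.


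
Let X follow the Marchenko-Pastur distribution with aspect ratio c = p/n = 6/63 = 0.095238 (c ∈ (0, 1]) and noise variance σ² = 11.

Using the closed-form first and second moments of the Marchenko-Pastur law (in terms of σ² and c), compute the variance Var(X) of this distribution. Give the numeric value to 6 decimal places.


Recall the MP moments m_1 = E[X] = σ² and m_2 = E[X²] = σ⁴ (1 + c).
m_1 = E[X] = σ² = 11, so m_1² = 121.
m_2 = E[X²] = σ⁴ (1 + c) = 121 · (1 + 0.095238) = 121 · 1.095238 = 132.523810.
(Note m_2 − m_1² simplifies to c · σ⁴ = 0.095238 · 121.)

Var(X) = m_2 − m_1² = 132.523810 − 121 = 11.523810.


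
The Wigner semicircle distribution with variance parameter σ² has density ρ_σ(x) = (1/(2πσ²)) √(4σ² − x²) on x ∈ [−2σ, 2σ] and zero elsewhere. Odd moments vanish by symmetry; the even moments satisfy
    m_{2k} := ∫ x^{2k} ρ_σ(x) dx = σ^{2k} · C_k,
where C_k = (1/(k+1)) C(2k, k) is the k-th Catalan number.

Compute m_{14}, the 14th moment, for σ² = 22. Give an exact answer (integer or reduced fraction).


By the scaled semicircle moment identity, m_{2k} = σ^{2k} · C_k with k = 7.
C_7 = (1/(k+1)) · C(2k, k) = (1/8) · C(14, 7) = (1/8) · 3432 = 429.
σ^{2k} = (σ²)^k = (22)^7 = 2494357888.

Therefore m_{14} = σ^{14} · C_7 = 2494357888 · 429 = 1070079533952.


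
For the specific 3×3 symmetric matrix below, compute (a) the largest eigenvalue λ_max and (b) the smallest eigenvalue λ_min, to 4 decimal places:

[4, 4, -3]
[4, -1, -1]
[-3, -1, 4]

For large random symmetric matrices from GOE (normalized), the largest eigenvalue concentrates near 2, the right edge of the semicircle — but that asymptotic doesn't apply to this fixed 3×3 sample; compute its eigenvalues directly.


Since M is real symmetric, all three eigenvalues are real; they are the roots of det(λI − M) = λ³ − (tr M) λ² + s λ − det M, where s is the sum of the principal 2×2 minors.
tr M = 4 + (-1) + 4 = 7.
s = (4·(-1) − 4²) + (4·4 − (-3)²) + ((-1)·4 − (-1)²) = -20 + 7 + (-5) = -18.
det M (expand along row 1) = 4·(-5) − 4·13 + (-3)·(-7) = -51.
Characteristic polynomial: λ³ − 7λ² − 18λ + 51 = 0.
Substitute λ = y + (tr M)/3 = y + 2.333333 to remove the quadratic term: y³ + p·y + q = 0 with p = s − (tr M)²/3 = -34.333333 and q = −2(tr M)³/27 + (tr M)·s/3 − det M = -16.407407.
Three real roots ⇒ use the trigonometric (Viète) form: r = 2√(−p/3) = 6.765928, φ = arccos(3q/(p·r)) = arccos(0.211894) = 1.357284 rad.
y_k = r·cos(φ/3 − 2πk/3) for k = 0, 1, 2 gives y = 6.085196, -0.481130, -5.604067.
λ_k = y_k + 2.333333 gives λ = 8.4185, 1.8522, -3.2707 (check: the sum is 7.0000 = tr M).

Hence λ_max = 8.4185 and λ_min = -3.2707.


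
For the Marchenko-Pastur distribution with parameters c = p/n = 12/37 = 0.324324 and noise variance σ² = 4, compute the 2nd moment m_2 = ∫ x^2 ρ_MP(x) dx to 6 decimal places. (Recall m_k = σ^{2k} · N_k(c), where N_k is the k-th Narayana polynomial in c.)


E[X²] = σ⁴ (1 + c) (second MP moment). With σ² = 4 (so σ⁴ = 16) and c = 12/37 = 0.324324: E[X²] = 16 · (1 + 0.324324) = 16 · 1.324324.

So E[X^2] = 21.189189.


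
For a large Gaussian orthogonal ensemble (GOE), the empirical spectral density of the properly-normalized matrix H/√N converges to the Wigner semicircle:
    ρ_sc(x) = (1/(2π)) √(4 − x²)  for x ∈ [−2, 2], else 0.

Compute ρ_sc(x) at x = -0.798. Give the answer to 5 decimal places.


ρ_sc(x) = (1/(2π)) √(4 − x²). With x = -0.798:
  4 − x² = 4 − (-0.798)² = 4 − 0.636804 = 3.363196.
  √(4 − x²) = 1.833902.
  1/(2π) = 0.159155.
  ρ_sc(-0.798) = 0.159155 · 1.833902 = 0.291875.

Rounded to 5 decimal places: ρ_sc(-0.798) ≈ 0.29187.


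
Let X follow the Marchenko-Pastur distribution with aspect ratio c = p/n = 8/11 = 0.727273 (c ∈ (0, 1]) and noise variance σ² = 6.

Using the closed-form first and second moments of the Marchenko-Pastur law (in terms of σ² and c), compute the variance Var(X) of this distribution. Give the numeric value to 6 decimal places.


Recall the MP moments m_1 = E[X] = σ² and m_2 = E[X²] = σ⁴ (1 + c).
m_1 = E[X] = σ² = 6, so m_1² = 36.
m_2 = E[X²] = σ⁴ (1 + c) = 36 · (1 + 0.727273) = 36 · 1.727273 = 62.181818.
(Note m_2 − m_1² simplifies to c · σ⁴ = 0.727273 · 36.)

Var(X) = m_2 − m_1² = 62.181818 − 36 = 26.181818.


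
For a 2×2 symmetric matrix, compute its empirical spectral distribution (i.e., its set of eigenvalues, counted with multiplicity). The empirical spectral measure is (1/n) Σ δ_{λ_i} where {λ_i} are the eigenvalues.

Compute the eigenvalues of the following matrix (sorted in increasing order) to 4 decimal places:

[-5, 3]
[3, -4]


Since M is real symmetric, both eigenvalues are real; they are the roots of det(λI − M) = λ² − (tr M) λ + det M.
tr M = -5 + (-4) = -9.
det M = (-5)·(-4) − 3² = 20 − 9 = 11.
Characteristic polynomial: λ² + 9λ + 11 = 0.
Discriminant Δ = (tr M)² − 4·det M = 81 − 44 = 37; √Δ = 6.082763.
λ = (tr M ± √Δ)/2 = (-9 ± 6.082763)/2, giving (tr M − √Δ)/2 = -7.5414 and (tr M + √Δ)/2 = -1.4586.

Eigenvalues sorted in increasing order: [-7.5414, -1.4586].


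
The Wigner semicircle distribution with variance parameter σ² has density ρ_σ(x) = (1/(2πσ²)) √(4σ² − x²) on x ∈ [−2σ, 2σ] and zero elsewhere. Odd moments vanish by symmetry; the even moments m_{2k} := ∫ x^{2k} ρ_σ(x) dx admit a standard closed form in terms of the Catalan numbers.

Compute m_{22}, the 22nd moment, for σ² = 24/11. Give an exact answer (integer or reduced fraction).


By the scaled semicircle moment identity, m_{2k} = σ^{2k} · C_k with k = 11.
C_11 = (1/(k+1)) · C(2k, k) = (1/12) · C(22, 11) = (1/12) · 705432 = 58786.
σ^{2k} = (σ²)^k = (24/11)^11 = 1521681143169024/285311670611.

Therefore m_{22} = σ^{22} · C_11 = (1521681143169024/285311670611) · 58786 = 89453547682334244864/285311670611.


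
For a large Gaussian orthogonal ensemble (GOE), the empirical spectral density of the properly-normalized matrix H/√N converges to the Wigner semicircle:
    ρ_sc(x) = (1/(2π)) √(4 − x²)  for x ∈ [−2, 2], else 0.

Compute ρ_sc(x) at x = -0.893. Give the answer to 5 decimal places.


ρ_sc(x) = (1/(2π)) √(4 − x²). With x = -0.893:
  4 − x² = 4 − (-0.893)² = 4 − 0.797449 = 3.202551.
  √(4 − x²) = 1.789567.
  1/(2π) = 0.159155.
  ρ_sc(-0.893) = 0.159155 · 1.789567 = 0.284818.

Rounded to 5 decimal places: ρ_sc(-0.893) ≈ 0.28482.


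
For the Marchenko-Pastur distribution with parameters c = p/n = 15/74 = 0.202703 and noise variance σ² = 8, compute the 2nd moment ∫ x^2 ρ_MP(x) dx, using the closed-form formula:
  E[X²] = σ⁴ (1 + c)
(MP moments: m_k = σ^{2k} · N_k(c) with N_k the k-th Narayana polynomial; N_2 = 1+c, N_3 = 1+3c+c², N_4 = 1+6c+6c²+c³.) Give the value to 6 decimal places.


E[X²] = σ⁴ (1 + c) (second MP moment). With σ² = 8 (so σ⁴ = 64) and c = 15/74 = 0.202703: E[X²] = 64 · (1 + 0.202703) = 64 · 1.202703.

So E[X^2] = 76.972973.


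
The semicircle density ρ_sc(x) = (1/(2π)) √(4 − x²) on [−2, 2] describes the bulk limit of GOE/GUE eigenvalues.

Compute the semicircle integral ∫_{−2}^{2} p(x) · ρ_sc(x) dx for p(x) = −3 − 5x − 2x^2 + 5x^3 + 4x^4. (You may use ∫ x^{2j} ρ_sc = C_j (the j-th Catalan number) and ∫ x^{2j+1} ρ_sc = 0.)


Write p(x) = Σ a_i x^i, split into monomials and integrate each against ρ_sc separately.
Using ∫ x^{2j} ρ_sc = C_j = (1/(j+1)) C(2j, j) (Catalan numbers) and ∫ x^{2j+1} ρ_sc = 0 (odd monomials vanish by symmetry):
  i = 0 (even): a_0 · C_{0} = -3 · 1 = -3
  i = 1 (odd): ∫ x^1 ρ_sc = 0 (vanishes)
  i = 2 (even): a_2 · C_{1} = -2 · 1 = -2
  i = 3 (odd): ∫ x^3 ρ_sc = 0 (vanishes)
  i = 4 (even): a_4 · C_{2} = 4 · 2 = 8

Summing the contributions: ∫_{−2}^{2} p(x) ρ_sc(x) dx = (-3) + (-2) + 8 = 3.


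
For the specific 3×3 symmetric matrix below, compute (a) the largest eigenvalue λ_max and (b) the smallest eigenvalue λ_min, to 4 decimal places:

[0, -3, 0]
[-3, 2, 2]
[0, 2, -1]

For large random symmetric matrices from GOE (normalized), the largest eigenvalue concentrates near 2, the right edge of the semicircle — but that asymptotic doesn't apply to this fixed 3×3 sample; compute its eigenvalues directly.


Since M is real symmetric, all three eigenvalues are real; they are the roots of det(λI − M) = λ³ − (tr M) λ² + s λ − det M, where s is the sum of the principal 2×2 minors.
tr M = 0 + 2 + (-1) = 1.
s = (0·2 − (-3)²) + (0·(-1) − 0²) + (2·(-1) − 2²) = -9 + 0 + (-6) = -15.
det M (expand along row 1) = 0·(-6) − (-3)·3 + 0·(-6) = 9.
Characteristic polynomial: λ³ − λ² − 15λ − 9 = 0.
Substitute λ = y + (tr M)/3 = y + 0.333333 to remove the quadratic term: y³ + p·y + q = 0 with p = s − (tr M)²/3 = -15.333333 and q = −2(tr M)³/27 + (tr M)·s/3 − det M = -14.074074.
Three real roots ⇒ use the trigonometric (Viète) form: r = 2√(−p/3) = 4.521553, φ = arccos(3q/(p·r)) = arccos(0.608999) = 0.915998 rad.
y_k = r·cos(φ/3 − 2πk/3) for k = 0, 1, 2 gives y = 4.312418, -0.979085, -3.333333.
λ_k = y_k + 0.333333 gives λ = 4.6458, -0.6458, -3.0000 (check: the sum is 1.0000 = tr M).

Hence λ_max = 4.6458 and λ_min = -3.0000.


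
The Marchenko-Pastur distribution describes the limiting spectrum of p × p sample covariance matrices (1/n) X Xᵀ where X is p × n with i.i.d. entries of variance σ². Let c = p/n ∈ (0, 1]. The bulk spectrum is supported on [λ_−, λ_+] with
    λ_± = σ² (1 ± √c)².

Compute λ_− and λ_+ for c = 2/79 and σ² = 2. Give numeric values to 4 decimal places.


c = 2/79 = 0.025316; √c = 0.159111.
λ_− = σ² (1 − √c)² = 2 · (1 − 0.159111)² = 2 · (0.840889)² = 1.414187.
λ_+ = σ² (1 + √c)² = 2 · (1 + 0.159111)² = 2 · (1.159111)² = 2.687079.

Rounded to 4 decimal places: λ_− ≈ 1.4142, λ_+ ≈ 2.6871.


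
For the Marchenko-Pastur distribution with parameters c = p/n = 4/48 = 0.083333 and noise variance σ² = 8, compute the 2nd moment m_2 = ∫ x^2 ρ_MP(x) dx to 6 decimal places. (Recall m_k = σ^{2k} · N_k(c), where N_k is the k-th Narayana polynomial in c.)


E[X²] = σ⁴ (1 + c) (second MP moment). With σ² = 8 (so σ⁴ = 64) and c = 4/48 = 0.083333: E[X²] = 64 · (1 + 0.083333) = 64 · 1.083333.

So E[X^2] = 69.333333.


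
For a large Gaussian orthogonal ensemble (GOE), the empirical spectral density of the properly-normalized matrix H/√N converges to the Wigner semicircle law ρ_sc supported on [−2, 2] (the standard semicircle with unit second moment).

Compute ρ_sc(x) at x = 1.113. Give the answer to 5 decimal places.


ρ_sc(x) = (1/(2π)) √(4 − x²). With x = 1.113:
  4 − x² = 4 − (1.113)² = 4 − 1.238769 = 2.761231.
  √(4 − x²) = 1.661695.
  1/(2π) = 0.159155.
  ρ_sc(1.113) = 0.159155 · 1.661695 = 0.264467.

Rounded to 5 decimal places: ρ_sc(1.113) ≈ 0.26447.


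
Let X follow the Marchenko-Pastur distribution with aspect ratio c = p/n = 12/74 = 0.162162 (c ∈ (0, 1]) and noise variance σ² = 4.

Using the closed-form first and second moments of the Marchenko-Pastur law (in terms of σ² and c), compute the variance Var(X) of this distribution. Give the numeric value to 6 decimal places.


Recall the MP moments m_1 = E[X] = σ² and m_2 = E[X²] = σ⁴ (1 + c).
m_1 = E[X] = σ² = 4, so m_1² = 16.
m_2 = E[X²] = σ⁴ (1 + c) = 16 · (1 + 0.162162) = 16 · 1.162162 = 18.594595.
(Note m_2 − m_1² simplifies to c · σ⁴ = 0.162162 · 16.)

Var(X) = m_2 − m_1² = 18.594595 − 16 = 2.594595.


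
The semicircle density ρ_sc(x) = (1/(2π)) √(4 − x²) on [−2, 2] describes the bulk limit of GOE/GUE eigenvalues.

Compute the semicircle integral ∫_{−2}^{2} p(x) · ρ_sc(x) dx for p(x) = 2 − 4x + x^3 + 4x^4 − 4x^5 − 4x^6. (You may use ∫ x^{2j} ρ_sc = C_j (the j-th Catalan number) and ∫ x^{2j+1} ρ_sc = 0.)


Write p(x) = Σ a_i x^i, split into monomials and integrate each against ρ_sc separately.
Using ∫ x^{2j} ρ_sc = C_j = (1/(j+1)) C(2j, j) (Catalan numbers) and ∫ x^{2j+1} ρ_sc = 0 (odd monomials vanish by symmetry):
  i = 0 (even): a_0 · C_{0} = 2 · 1 = 2
  i = 1 (odd): ∫ x^1 ρ_sc = 0 (vanishes)
  i = 3 (odd): ∫ x^3 ρ_sc = 0 (vanishes)
  i = 4 (even): a_4 · C_{2} = 4 · 2 = 8
  i = 5 (odd): ∫ x^5 ρ_sc = 0 (vanishes)
  i = 6 (even): a_6 · C_{3} = -4 · 5 = -20

Summing the contributions: ∫_{−2}^{2} p(x) ρ_sc(x) dx = 2 + 8 + (-20) = -10.


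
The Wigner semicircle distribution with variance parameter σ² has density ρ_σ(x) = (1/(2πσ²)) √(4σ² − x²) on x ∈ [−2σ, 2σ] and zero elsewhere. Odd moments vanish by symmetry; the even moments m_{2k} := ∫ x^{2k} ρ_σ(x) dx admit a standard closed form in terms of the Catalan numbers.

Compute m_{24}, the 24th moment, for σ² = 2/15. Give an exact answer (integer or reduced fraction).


By the scaled semicircle moment identity, m_{2k} = σ^{2k} · C_k with k = 12.
C_12 = (1/(k+1)) · C(2k, k) = (1/13) · C(24, 12) = (1/13) · 2704156 = 208012.
σ^{2k} = (σ²)^k = (2/15)^12 = 4096/129746337890625.

Therefore m_{24} = σ^{24} · C_12 = (4096/129746337890625) · 208012 = 852017152/129746337890625.


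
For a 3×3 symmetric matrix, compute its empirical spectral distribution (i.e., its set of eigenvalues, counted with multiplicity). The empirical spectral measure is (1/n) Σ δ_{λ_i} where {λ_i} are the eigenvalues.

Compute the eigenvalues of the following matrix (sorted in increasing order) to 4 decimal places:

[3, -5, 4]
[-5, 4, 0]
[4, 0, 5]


Since M is real symmetric, all three eigenvalues are real; they are the roots of det(λI − M) = λ³ − (tr M) λ² + s λ − det M, where s is the sum of the principal 2×2 minors.
tr M = 3 + 4 + 5 = 12.
s = (3·4 − (-5)²) + (3·5 − 4²) + (4·5 − 0²) = -13 + (-1) + 20 = 6.
det M (expand along row 1) = 3·20 − (-5)·(-25) + 4·(-16) = -129.
Characteristic polynomial: λ³ − 12λ² + 6λ + 129 = 0.
Substitute λ = y + (tr M)/3 = y + 4.000000 to remove the quadratic term: y³ + p·y + q = 0 with p = s − (tr M)²/3 = -42.000000 and q = −2(tr M)³/27 + (tr M)·s/3 − det M = 25.000000.
Three real roots ⇒ use the trigonometric (Viète) form: r = 2√(−p/3) = 7.483315, φ = arccos(3q/(p·r)) = arccos(-0.238626) = 1.811747 rad.
y_k = r·cos(φ/3 − 2πk/3) for k = 0, 1, 2 gives y = 6.159653, 0.600391, -6.760044.
λ_k = y_k + 4.000000 gives λ = 10.1597, 4.6004, -2.7600 (check: the sum is 12.0000 = tr M).

Eigenvalues sorted in increasing order: [-2.7600, 4.6004, 10.1597].


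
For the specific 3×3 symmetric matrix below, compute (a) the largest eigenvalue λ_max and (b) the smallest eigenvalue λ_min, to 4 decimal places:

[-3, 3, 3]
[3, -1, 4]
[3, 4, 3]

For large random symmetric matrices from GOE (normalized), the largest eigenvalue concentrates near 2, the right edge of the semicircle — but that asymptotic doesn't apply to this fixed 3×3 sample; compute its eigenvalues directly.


Since M is real symmetric, all three eigenvalues are real; they are the roots of det(λI − M) = λ³ − (tr M) λ² + s λ − det M, where s is the sum of the principal 2×2 minors.
tr M = -3 + (-1) + 3 = -1.
s = ((-3)·(-1) − 3²) + ((-3)·3 − 3²) + ((-1)·3 − 4²) = -6 + (-18) + (-19) = -43.
det M (expand along row 1) = (-3)·(-19) − 3·(-3) + 3·15 = 111.
Characteristic polynomial: λ³ + λ² − 43λ − 111 = 0.
Substitute λ = y + (tr M)/3 = y − 0.333333 to remove the quadratic term: y³ + p·y + q = 0 with p = s − (tr M)²/3 = -43.333333 and q = −2(tr M)³/27 + (tr M)·s/3 − det M = -96.592593.
Three real roots ⇒ use the trigonometric (Viète) form: r = 2√(−p/3) = 7.601170, φ = arccos(3q/(p·r)) = arccos(0.879757) = 0.495446 rad.
y_k = r·cos(φ/3 − 2πk/3) for k = 0, 1, 2 gives y = 7.497747, -2.666667, -4.831081.
λ_k = y_k − 0.333333 gives λ = 7.1644, -3.0000, -5.1644 (check: the sum is -1.0000 = tr M).

Hence λ_max = 7.1644 and λ_min = -5.1644.


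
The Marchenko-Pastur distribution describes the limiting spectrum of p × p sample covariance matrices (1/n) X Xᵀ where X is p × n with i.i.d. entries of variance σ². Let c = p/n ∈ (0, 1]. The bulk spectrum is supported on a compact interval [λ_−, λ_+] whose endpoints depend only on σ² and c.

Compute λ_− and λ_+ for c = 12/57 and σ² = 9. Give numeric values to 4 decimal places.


c = 12/57 = 0.210526; √c = 0.458831.
λ_− = σ² (1 − √c)² = 9 · (1 − 0.458831)² = 9 · (0.541169)² = 2.635770.
λ_+ = σ² (1 + √c)² = 9 · (1 + 0.458831)² = 9 · (1.458831)² = 19.153703.

Rounded to 4 decimal places: λ_− ≈ 2.6358, λ_+ ≈ 19.1537.


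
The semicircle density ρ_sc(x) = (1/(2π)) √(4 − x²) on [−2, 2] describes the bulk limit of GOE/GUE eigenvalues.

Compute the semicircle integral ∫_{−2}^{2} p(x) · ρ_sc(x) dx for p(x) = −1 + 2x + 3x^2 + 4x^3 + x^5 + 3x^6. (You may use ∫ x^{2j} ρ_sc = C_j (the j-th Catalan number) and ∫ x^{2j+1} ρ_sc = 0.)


Write p(x) = Σ a_i x^i, split into monomials and integrate each against ρ_sc separately.
Using ∫ x^{2j} ρ_sc = C_j = (1/(j+1)) C(2j, j) (Catalan numbers) and ∫ x^{2j+1} ρ_sc = 0 (odd monomials vanish by symmetry):
  i = 0 (even): a_0 · C_{0} = -1 · 1 = -1
  i = 1 (odd): ∫ x^1 ρ_sc = 0 (vanishes)
  i = 2 (even): a_2 · C_{1} = 3 · 1 = 3
  i = 3 (odd): ∫ x^3 ρ_sc = 0 (vanishes)
  i = 5 (odd): ∫ x^5 ρ_sc = 0 (vanishes)
  i = 6 (even): a_6 · C_{3} = 3 · 5 = 15

Summing the contributions: ∫_{−2}^{2} p(x) ρ_sc(x) dx = (-1) + 3 + 15 = 17.


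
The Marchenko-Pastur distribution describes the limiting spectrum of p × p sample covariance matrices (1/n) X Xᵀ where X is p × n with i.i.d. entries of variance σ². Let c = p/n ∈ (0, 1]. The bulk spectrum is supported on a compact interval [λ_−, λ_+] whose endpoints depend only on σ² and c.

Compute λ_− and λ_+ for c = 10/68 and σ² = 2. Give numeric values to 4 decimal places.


c = 10/68 = 0.147059; √c = 0.383482.
λ_− = σ² (1 − √c)² = 2 · (1 − 0.383482)² = 2 · (0.616518)² = 0.760188.
λ_+ = σ² (1 + √c)² = 2 · (1 + 0.383482)² = 2 · (1.383482)² = 3.828048.

Rounded to 4 decimal places: λ_− ≈ 0.7602, λ_+ ≈ 3.8280.
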